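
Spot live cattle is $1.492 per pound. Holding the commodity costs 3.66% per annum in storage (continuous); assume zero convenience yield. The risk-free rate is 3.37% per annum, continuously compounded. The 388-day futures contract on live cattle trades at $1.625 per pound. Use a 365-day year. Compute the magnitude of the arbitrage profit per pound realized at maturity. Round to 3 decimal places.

$0.017 per pound

Fair futures: F* = S·e^(carry·T), with carry = (r + u) = 0.0337 + 0.0366 = 0.0703
F* = 1.492 · e^(0.0703 × 388/365) = 1.492 · e^0.074730 = 1.492 × 1.077593 = $1.6078
Market $1.625 > fair $1.6078: forward overpriced → cash-and-carry (buy spot, short the forward).
At maturity, profit = |F_mkt − F*| = |1.625 − 1.6078| = $0.017 per pound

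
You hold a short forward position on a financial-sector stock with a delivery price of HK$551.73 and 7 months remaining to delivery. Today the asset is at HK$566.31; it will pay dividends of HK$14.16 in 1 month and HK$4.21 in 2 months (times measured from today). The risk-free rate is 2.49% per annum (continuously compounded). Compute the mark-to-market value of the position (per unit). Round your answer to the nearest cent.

PV(remaining dividends) I = 14.16·e^(−0.0249·1/12) + 4.21·e^(−0.0249·2/12) = 18.3232
Current forward F = (S − I)·e^(rT) = (566.31 − 18.3232)·e^(0.0249·7/12) = 547.9868 × 1.014631 = 556.0044
Value (long) = (F − K)·e^(−rT) = (556.0044 − 551.73) × 0.985580 = 4.2128
Short position value = −(long value) = -HK$4.21

-HK$4.21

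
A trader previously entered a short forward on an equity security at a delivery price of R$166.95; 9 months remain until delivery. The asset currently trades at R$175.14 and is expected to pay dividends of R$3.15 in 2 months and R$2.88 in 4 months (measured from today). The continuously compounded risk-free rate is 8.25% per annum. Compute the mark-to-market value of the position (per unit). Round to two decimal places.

PV(remaining dividends) I = 3.15·e^(−0.0825·2/12) + 2.88·e^(−0.0825·4/12) = 5.9089
Current forward F = (S − I)·e^(rT) = (175.14 − 5.9089)·e^(0.0825·9/12) = 169.2311 × 1.063829 = 180.0330
Value (long) = (F − K)·e^(−rT) = (180.0330 − 166.95) × 0.940000 = 12.2980
Short position value = −(long value) = -R$12.30

-R$12.30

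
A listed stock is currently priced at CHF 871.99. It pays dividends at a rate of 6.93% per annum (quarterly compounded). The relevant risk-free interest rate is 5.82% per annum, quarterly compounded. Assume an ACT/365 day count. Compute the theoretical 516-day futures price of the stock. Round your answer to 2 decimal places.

CHF 858.62

F = S · (1+r/4)^(4T) / (1+q/4)^(4T)
= 871.99 × 1.085113 / 1.102004 = 871.99 × 0.984672
F = CHF 858.62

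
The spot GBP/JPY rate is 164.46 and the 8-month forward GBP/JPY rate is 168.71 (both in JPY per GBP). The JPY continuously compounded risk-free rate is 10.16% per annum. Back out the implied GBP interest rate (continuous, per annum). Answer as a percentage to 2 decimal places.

6.33%

F = S·e^((r_JPY − r_GBP)T) ⇒ r_GBP = r_JPY − ln(F/S)/T
ln(168.71/164.46) = 0.025514; /(8/12) = 0.038271
r_GBP = 0.1016 − 0.038271 = 0.063329
r_GBP = 6.33%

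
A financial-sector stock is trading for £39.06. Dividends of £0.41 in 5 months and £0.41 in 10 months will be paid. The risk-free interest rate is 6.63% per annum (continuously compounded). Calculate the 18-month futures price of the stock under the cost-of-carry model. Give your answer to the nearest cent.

£42.28

PV(dividends) I = 0.41·e^(−0.0663·5/12) + 0.41·e^(−0.0663·10/12)
I = 0.3988 + 0.3880 = 0.7868
F = (S − I)·e^(rT) = (39.06 − 0.7868) · e^(0.0663·18/12)
= 38.2732 · e^0.099450 = 38.2732 × 1.104563 = £42.28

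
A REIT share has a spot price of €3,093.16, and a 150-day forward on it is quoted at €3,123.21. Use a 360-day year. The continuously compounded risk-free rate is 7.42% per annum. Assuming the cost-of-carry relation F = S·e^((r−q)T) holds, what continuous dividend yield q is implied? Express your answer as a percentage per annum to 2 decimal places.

From F = S·e^((r−q)T): (r − q) = ln(F/S)/T
ln(3123.21/3093.16) = ln(1.009715) = 0.009668
(r − q) = 0.009668 / (150/360) = 0.023203
q = r − ln(F/S)/T = 0.0742 − 0.023203 = 0.050997
q = 5.10%

5.10%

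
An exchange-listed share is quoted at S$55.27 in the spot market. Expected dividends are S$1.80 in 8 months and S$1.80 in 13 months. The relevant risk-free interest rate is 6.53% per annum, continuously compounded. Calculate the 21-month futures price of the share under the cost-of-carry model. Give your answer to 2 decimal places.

PV(dividends) I = 1.80·e^(−0.0653·8/12) + 1.80·e^(−0.0653·13/12)
I = 1.7233 + 1.6771 = 3.4004
F = (S − I)·e^(rT) = (55.27 − 3.4004) · e^(0.0653·21/12)
= 51.8696 · e^0.114275 = 51.8696 × 1.121060 = S$58.15

S$58.15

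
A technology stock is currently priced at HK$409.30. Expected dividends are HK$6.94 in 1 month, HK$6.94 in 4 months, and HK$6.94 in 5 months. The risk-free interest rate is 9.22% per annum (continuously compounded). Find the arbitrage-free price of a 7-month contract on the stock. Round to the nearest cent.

PV(dividends) I = 6.94·e^(−0.0922·1/12) + 6.94·e^(−0.0922·4/12) + 6.94·e^(−0.0922·5/12)
I = 6.8869 + 6.7300 + 6.6784 = 20.2953
F = (S − I)·e^(rT) = (409.30 − 20.2953) · e^(0.0922·7/12)
= 389.0047 · e^0.053783 = 389.0047 × 1.055256 = HK$410.50

HK$410.50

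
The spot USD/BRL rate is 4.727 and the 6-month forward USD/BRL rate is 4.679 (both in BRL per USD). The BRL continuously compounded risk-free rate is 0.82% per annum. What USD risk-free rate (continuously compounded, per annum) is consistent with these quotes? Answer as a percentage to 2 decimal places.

F = S·e^((r_BRL − r_USD)T) ⇒ r_USD = r_BRL − ln(F/S)/T
ln(4.679/4.727) = -0.010206; /(6/12) = -0.020412
r_USD = 0.0082 + 0.020412 = 0.028612
r_USD = 2.86%

2.86%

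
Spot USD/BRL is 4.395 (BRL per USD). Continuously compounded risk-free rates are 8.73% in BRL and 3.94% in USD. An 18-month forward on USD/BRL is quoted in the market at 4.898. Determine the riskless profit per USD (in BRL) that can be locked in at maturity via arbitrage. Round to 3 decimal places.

0.176 per USD (in BRL)

Fair forward: F* = S·e^(carry·T), with carry = (r_BRL − r_USD) = 0.0873 − 0.0394 = 0.0479
F* = 4.395 · e^(0.0479 × 18/12) = 4.395 · e^0.071850 = 4.395 × 1.074494 = 4.7224
Market 4.898 > fair 4.7224: forward overpriced → cash-and-carry (buy spot, short the forward).
At maturity, profit = |F_mkt − F*| = |4.898 − 4.7224| = 0.176 per USD (in BRL)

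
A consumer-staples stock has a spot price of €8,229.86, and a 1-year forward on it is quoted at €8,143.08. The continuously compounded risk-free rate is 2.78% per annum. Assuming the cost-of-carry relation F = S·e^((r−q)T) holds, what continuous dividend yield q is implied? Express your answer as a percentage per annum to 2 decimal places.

3.84%

From F = S·e^((r−q)T): (r − q) = ln(F/S)/T
ln(8143.08/8229.86) = ln(0.989455) = -0.010601
(r − q) = -0.010601 / (1) = -0.010601
q = r − ln(F/S)/T = 0.0278 + 0.010601 = 0.038401
q = 3.84%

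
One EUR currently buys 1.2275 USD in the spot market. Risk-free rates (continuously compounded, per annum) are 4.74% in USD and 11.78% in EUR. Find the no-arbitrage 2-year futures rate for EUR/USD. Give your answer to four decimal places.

F = S·e^((r_USD − r_EUR)T) = 1.2275 · e^((0.0474 − 0.1178) × 2)
= 1.2275 · e^-0.140800 = 1.2275 × 0.868663
F = 1.0663 USD per EUR

1.0663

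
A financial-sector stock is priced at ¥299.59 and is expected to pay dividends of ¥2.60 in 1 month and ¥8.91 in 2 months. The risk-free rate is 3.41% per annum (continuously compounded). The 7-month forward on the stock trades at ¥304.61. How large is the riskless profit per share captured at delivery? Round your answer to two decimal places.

¥10.68 per share

PV(dividends) I = 2.60·e^(−0.0341·1/12) + 8.91·e^(−0.0341·2/12) = 11.4521
Fair forward F* = (S − I)·e^(rT) = (299.59 − 11.4521)·e^0.019892 = 288.1379 × 1.020091 = 293.9269
Market ¥304.61 > fair 293.9269: forward overpriced → cash-and-carry (borrow at r, buy the stock and collect the dividends, short the forward).
Profit at T = |F_mkt − F*| = |304.61 − 293.9269| = ¥10.68 per share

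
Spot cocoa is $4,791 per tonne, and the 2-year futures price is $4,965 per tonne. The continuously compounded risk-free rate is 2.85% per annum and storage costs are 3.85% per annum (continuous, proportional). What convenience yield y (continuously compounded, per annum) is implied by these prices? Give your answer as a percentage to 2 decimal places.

F = S·e^((r+u−y)T) ⇒ (r+u−y) = ln(F/S)/T
ln(4965/4791) = 0.035674; /T ⇒ 0.017837
y = r + u − ln(F/S)/T = 0.0285 + 0.0385 − 0.017837 = 0.049163
y = 4.92%

4.92%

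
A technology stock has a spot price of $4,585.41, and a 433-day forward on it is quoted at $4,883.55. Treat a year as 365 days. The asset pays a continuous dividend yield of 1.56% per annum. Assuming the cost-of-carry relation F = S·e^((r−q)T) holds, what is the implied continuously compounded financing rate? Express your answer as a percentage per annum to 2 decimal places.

From F = S·e^((r−q)T): (r − q) = ln(F/S)/T
ln(4883.55/4585.41) = ln(1.065019) = 0.062993
(r − q) = 0.062993 / (433/365) = 0.053100
r = ln(F/S)/T + q = 0.053100 + 0.0156 = 0.068700
r = 6.87%

6.87%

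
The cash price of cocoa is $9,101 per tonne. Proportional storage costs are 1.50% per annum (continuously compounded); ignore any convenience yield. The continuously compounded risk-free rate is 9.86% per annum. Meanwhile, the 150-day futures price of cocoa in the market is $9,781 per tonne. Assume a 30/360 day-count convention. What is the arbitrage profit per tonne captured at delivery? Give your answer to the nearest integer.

Fair futures: F* = S·e^(carry·T), with carry = (r + u) = 0.0986 + 0.0150 = 0.1136
F* = 9101 · e^(0.1136 × 150/360) = 9101 · e^0.047333 = 9101 × 1.048471 = $9542.1346
Market $9781 > fair $9542.1346: forward overpriced → cash-and-carry (buy spot, short the forward).
At maturity, profit = |F_mkt − F*| = |9781 − 9542.1346| = $239 per tonne

$239 per tonne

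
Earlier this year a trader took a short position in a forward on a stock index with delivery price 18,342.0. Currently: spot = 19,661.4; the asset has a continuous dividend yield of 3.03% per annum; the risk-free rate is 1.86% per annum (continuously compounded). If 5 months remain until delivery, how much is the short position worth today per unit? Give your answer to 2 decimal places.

Current fair forward for the remaining 5 months: F = S·e^((r − q)·T), (r − q) = 0.0186 − 0.0303 = -0.0117
F = 19661.4 · e^(-0.0117 × 5/12) = 19661.4 × 0.99513686 = 19565.7839
Value of long forward = (F − K)·e^(−rT) = (19565.7839 − 18342.0) · e^(−0.0186·5/12)
= 1223.7839 × 0.99227995 = 1214.34
Short position value = −(long value) = -1214.34

-1214.34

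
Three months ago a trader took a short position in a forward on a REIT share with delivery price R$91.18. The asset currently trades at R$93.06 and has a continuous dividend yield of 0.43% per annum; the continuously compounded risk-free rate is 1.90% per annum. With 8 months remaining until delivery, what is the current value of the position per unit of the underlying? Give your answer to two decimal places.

Current fair forward for the remaining 8 months: F = S·e^((r − q)·T), (r − q) = 0.0190 − 0.0043 = 0.0147
F = 93.06 · e^(0.0147 × 8/12) = 93.06 × 1.009848 = 93.9765
Value of long forward = (F − K)·e^(−rT) = (93.9765 − 91.18) · e^(−0.0190·8/12)
= 2.7965 × 0.987413 = 2.76
Short position value = −(long value) = -R$2.76

-R$2.76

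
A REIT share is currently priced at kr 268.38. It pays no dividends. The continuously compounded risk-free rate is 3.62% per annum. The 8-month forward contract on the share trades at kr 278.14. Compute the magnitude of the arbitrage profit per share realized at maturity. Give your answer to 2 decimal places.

Fair forward: F* = S·e^(carry·T), with carry = r = 0.0362
F* = 268.38 · e^(0.0362 × 8/12) = 268.38 · e^0.024133 = 268.38 × 1.024427 = kr 274.9357
Market kr 278.14 > fair kr 274.9357: forward overpriced → cash-and-carry (buy spot, short the forward).
At maturity, profit = |F_mkt − F*| = |278.14 − 274.9357| = kr 3.20 per share

kr 3.20 per share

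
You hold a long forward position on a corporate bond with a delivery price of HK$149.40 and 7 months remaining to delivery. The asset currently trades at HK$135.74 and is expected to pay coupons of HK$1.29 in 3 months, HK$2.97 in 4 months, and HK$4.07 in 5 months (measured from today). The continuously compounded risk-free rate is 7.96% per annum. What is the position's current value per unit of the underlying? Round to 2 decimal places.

-HK$14.98

PV(remaining coupons) I = 1.29·e^(−0.0796·3/12) + 2.97·e^(−0.0796·4/12) + 4.07·e^(−0.0796·5/12) = 8.0940
Current forward F = (S − I)·e^(rT) = (135.74 − 8.0940)·e^(0.0796·7/12) = 127.6460 × 1.047528 = 133.7128
Value (long) = (F − K)·e^(−rT) = (133.7128 − 149.40) × 0.954628 = -14.9754
Value = -HK$14.98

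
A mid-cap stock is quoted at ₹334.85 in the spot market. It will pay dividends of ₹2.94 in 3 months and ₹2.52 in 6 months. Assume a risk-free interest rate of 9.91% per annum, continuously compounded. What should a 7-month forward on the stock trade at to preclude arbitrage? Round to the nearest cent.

₹349.20

PV(dividends) I = 2.94·e^(−0.0991·3/12) + 2.52·e^(−0.0991·6/12)
I = 2.8681 + 2.3982 = 5.2663
F = (S − I)·e^(rT) = (334.85 − 5.2663) · e^(0.0991·7/12)
= 329.5837 · e^0.057808 = 329.5837 × 1.059512 = ₹349.20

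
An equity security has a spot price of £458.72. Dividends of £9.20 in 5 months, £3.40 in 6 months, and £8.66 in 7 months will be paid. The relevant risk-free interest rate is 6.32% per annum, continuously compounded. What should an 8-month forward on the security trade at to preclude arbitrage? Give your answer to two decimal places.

PV(dividends) I = 9.20·e^(−0.0632·5/12) + 3.40·e^(−0.0632·6/12) + 8.66·e^(−0.0632·7/12)
I = 8.9609 + 3.2942 + 8.3465 = 20.6016
F = (S − I)·e^(rT) = (458.72 − 20.6016) · e^(0.0632·8/12)
= 438.1184 · e^0.042133 = 438.1184 × 1.043033 = £456.97

£456.97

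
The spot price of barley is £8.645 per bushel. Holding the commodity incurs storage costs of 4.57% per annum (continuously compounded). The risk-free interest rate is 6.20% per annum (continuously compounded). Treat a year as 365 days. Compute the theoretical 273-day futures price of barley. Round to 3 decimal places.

Net carry = r + u − y = 0.0620 + 0.0457 − 0.0000 = 0.1077
F = S·e^((r+u−y)T) = 8.645 · e^(0.1077 × 273/365) = 8.645 · e^0.080554
= 8.645 × 1.083887 = £9.370 per bushel

£9.370 per bushel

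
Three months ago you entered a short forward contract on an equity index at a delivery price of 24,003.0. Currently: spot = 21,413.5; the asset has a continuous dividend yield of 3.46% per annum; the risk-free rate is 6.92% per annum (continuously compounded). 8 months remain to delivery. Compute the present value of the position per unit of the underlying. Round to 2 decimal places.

1995.60

Current fair forward for the remaining 8 months: F = S·e^((r − q)·T), (r − q) = 0.0692 − 0.0346 = 0.0346
F = 21413.5 · e^(0.0346 × 8/12) = 21413.5 × 1.02333476 = 21913.1789
Value of long forward = (F − K)·e^(−rT) = (21913.1789 − 24003.0) · e^(−0.0692·8/12)
= -2089.8211 × 0.95491463 = -1995.60
Short position value = −(long value) = 1995.60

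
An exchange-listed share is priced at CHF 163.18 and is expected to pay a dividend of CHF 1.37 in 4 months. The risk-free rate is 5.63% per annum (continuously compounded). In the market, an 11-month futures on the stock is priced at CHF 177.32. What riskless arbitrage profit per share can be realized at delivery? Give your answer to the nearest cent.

PV(dividends) I = 1.37·e^(−0.0563·4/12) = 1.3445
Fair futures F* = (S − I)·e^(rT) = (163.18 − 1.3445)·e^0.051608 = 161.8355 × 1.052963 = 170.4068
Market CHF 177.32 > fair 170.4068: forward overpriced → cash-and-carry (borrow at r, buy the stock and collect the dividends, short the forward).
Profit at T = |F_mkt − F*| = |177.32 − 170.4068| = CHF 6.91 per share

CHF 6.91 per share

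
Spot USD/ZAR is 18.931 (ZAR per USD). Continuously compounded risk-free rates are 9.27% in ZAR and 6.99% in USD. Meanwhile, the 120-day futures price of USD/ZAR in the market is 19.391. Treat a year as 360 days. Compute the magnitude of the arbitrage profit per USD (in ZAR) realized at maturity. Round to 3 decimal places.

0.316 per USD (in ZAR)

Fair futures: F* = S·e^(carry·T), with carry = (r_ZAR − r_USD) = 0.0927 − 0.0699 = 0.0228
F* = 18.931 · e^(0.0228 × 120/360) = 18.931 · e^0.007600 = 18.931 × 1.007629 = 19.0754
Market 19.391 > fair 19.0754: forward overpriced → cash-and-carry (buy spot, short the forward).
At maturity, profit = |F_mkt − F*| = |19.391 − 19.0754| = 0.316 per USD (in ZAR)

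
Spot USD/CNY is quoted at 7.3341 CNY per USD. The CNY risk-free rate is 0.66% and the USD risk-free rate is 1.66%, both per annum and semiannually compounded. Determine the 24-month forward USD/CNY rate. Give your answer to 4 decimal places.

7.1897

By covered interest parity, F = S · (1+r_CNY/2)^(2T) / (1+r_USD/2)^(2T)
= 7.3341 × 1.013265 / 1.033616 = 7.3341 × 0.980311
F = 7.1897 CNY per USD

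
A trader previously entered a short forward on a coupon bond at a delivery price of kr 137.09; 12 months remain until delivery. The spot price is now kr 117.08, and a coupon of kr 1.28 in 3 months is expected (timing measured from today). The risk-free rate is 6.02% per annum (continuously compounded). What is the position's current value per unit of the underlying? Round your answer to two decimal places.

kr 13.26

PV(remaining coupons) I = 1.28·e^(−0.0602·3/12) = 1.2609
Current forward F = (S − I)·e^(rT) = (117.08 − 1.2609)·e^(0.0602·12/12) = 115.8191 × 1.062049 = 123.0056
Value (long) = (F − K)·e^(−rT) = (123.0056 − 137.09) × 0.941576 = -13.2615
Short position value = −(long value) = kr 13.26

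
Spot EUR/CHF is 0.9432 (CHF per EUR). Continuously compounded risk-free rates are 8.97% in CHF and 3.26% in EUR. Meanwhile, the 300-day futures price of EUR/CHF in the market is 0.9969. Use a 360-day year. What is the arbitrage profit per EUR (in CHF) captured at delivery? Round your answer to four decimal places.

Fair futures: F* = S·e^(carry·T), with carry = (r_CHF − r_EUR) = 0.0897 − 0.0326 = 0.0571
F* = 0.9432 · e^(0.0571 × 300/360) = 0.9432 · e^0.047583 = 0.9432 × 1.048733 = 0.9892
Market 0.9969 > fair 0.9892: forward overpriced → cash-and-carry (buy spot, short the forward).
At maturity, profit = |F_mkt − F*| = |0.9969 − 0.9892| = 0.0077 per EUR (in CHF)

0.0077 per EUR (in CHF)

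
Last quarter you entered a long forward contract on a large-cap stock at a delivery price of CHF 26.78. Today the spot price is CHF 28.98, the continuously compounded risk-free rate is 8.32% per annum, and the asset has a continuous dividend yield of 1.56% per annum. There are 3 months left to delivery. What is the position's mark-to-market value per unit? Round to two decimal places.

CHF 2.64

Current fair forward for the remaining 3 months: F = S·e^((r − q)·T), (r − q) = 0.0832 − 0.0156 = 0.0676
F = 28.98 · e^(0.0676 × 3/12) = 28.98 × 1.017044 = 29.4739
Value of long forward = (F − K)·e^(−rT) = (29.4739 − 26.78) · e^(−0.0832·3/12)
= 2.6939 × 0.979415 = 2.64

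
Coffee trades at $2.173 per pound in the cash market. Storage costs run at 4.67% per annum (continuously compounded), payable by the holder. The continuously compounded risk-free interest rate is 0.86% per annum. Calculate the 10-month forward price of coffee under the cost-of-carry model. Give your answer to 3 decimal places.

$2.275 per pound

Net carry = r + u − y = 0.0086 + 0.0467 − 0.0000 = 0.0553
F = S·e^((r+u−y)T) = 2.173 · e^(0.0553 × 10/12) = 2.173 · e^0.046083
= 2.173 × 1.047161 = $2.275 per pound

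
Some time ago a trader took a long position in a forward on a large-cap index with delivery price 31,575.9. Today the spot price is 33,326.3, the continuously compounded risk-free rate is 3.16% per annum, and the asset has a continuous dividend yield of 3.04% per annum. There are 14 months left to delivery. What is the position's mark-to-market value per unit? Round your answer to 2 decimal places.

Current fair forward for the remaining 14 months: F = S·e^((r − q)·T), (r − q) = 0.0316 − 0.0304 = 0.0012
F = 33326.3 · e^(0.0012 × 14/12) = 33326.3 × 1.00140098 = 33372.9895
Value of long forward = (F − K)·e^(−rT) = (33372.9895 − 31575.9) · e^(−0.0316·14/12)
= 1797.0895 × 0.96380463 = 1732.04

1732.04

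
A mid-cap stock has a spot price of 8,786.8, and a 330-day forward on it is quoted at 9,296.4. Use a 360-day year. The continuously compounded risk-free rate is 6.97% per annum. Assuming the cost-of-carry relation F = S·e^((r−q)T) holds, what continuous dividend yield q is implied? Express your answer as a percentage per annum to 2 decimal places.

0.82%

From F = S·e^((r−q)T): (r − q) = ln(F/S)/T
ln(9296.4/8786.8) = ln(1.057996) = 0.056377
(r − q) = 0.056377 / (330/360) = 0.061502
q = r − ln(F/S)/T = 0.0697 − 0.061502 = 0.008198
q = 0.82%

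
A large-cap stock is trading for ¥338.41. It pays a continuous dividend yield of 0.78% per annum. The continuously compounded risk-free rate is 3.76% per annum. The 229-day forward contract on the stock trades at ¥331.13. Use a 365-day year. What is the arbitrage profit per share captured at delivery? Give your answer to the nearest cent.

Fair forward: F* = S·e^(carry·T), with carry = (r − q) = 0.0376 − 0.0078 = 0.0298
F* = 338.41 · e^(0.0298 × 229/365) = 338.41 · e^0.018696 = 338.41 × 1.018872 = ¥344.7965
Market ¥331.13 < fair ¥344.7965: forward underpriced → reverse cash-and-carry (short spot, go long the forward).
At maturity, profit = |F_mkt − F*| = |331.13 − 344.7965| = ¥13.67 per share

¥13.67 per share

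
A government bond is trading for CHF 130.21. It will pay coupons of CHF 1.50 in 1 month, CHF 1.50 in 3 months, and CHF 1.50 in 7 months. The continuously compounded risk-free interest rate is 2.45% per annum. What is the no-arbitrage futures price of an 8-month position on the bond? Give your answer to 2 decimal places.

PV(coupons) I = 1.50·e^(−0.0245·1/12) + 1.50·e^(−0.0245·3/12) + 1.50·e^(−0.0245·7/12)
I = 1.4969 + 1.4908 + 1.4787 = 4.4664
F = (S − I)·e^(rT) = (130.21 − 4.4664) · e^(0.0245·8/12)
= 125.7436 · e^0.016333 = 125.7436 × 1.016467 = CHF 127.81

CHF 127.81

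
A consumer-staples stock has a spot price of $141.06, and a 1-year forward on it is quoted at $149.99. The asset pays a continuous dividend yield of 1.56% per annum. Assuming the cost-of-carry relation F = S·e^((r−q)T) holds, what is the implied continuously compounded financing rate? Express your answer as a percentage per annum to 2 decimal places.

7.70%

From F = S·e^((r−q)T): (r − q) = ln(F/S)/T
ln(149.99/141.06) = ln(1.063306) = 0.061383
(r − q) = 0.061383 / (1) = 0.061383
r = ln(F/S)/T + q = 0.061383 + 0.0156 = 0.076983
r = 7.70%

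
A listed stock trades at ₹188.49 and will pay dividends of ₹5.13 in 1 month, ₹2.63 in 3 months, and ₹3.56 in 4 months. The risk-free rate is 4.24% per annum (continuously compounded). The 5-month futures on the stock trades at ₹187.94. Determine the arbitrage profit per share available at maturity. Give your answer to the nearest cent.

PV(dividends) I = 5.13·e^(−0.0424·1/12) + 2.63·e^(−0.0424·3/12) + 3.56·e^(−0.0424·4/12) = 11.2242
Fair futures F* = (S − I)·e^(rT) = (188.49 − 11.2242)·e^0.017667 = 177.2658 × 1.017824 = 180.4254
Market ₹187.94 > fair 180.4254: forward overpriced → cash-and-carry (borrow at r, buy the stock and collect the dividends, short the forward).
Profit at T = |F_mkt − F*| = |187.94 − 180.4254| = ₹7.51 per share

₹7.51 per share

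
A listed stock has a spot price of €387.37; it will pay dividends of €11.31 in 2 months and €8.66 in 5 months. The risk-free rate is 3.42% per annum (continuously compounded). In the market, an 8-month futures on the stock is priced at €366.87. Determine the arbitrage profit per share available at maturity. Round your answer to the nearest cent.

PV(dividends) I = 11.31·e^(−0.0342·2/12) + 8.66·e^(−0.0342·5/12) = 19.7832
Fair futures F* = (S − I)·e^(rT) = (387.37 − 19.7832)·e^0.022800 = 367.5868 × 1.023062 = 376.0641
Market €366.87 < fair 376.0641: forward underpriced → reverse cash-and-carry (short the stock, invest proceeds at r, pay the dividends, go long the forward).
Profit at T = |F_mkt − F*| = |366.87 − 376.0641| = €9.19 per share

€9.19 per share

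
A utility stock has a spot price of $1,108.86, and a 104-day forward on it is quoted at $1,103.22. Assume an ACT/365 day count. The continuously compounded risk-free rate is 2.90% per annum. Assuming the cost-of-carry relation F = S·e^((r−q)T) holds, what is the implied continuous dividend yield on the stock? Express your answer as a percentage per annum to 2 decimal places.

4.69%

From F = S·e^((r−q)T): (r − q) = ln(F/S)/T
ln(1103.22/1108.86) = ln(0.994914) = -0.005099
(r − q) = -0.005099 / (104/365) = -0.017896
q = r − ln(F/S)/T = 0.0290 + 0.017896 = 0.046896
q = 4.69%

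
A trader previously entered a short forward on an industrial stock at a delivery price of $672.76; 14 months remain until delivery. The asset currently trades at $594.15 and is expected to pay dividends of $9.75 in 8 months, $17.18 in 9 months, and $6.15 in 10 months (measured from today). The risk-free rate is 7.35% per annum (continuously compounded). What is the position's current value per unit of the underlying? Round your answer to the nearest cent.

PV(remaining dividends) I = 9.75·e^(−0.0735·8/12) + 17.18·e^(−0.0735·9/12) + 6.15·e^(−0.0735·10/12) = 31.3270
Current forward F = (S − I)·e^(rT) = (594.15 − 31.3270)·e^(0.0735·14/12) = 562.8230 × 1.089534 = 613.2148
Value (long) = (F − K)·e^(−rT) = (613.2148 − 672.76) × 0.917824 = -54.6520
Short position value = −(long value) = $54.65

$54.65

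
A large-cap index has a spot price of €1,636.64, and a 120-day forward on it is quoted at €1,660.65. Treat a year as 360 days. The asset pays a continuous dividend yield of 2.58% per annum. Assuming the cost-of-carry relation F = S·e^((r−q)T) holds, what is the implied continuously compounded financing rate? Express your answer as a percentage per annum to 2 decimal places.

From F = S·e^((r−q)T): (r − q) = ln(F/S)/T
ln(1660.65/1636.64) = ln(1.014670) = 0.014563
(r − q) = 0.014563 / (120/360) = 0.043689
r = ln(F/S)/T + q = 0.043689 + 0.0258 = 0.069489
r = 6.95%

6.95%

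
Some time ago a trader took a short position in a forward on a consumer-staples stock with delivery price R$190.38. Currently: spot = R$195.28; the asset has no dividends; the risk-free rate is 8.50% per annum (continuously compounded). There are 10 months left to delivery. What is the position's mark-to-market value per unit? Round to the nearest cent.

Current fair forward for the remaining 10 months: F = S·e^(r·T), r = 0.0850
F = 195.28 · e^(0.0850 × 10/12) = 195.28 × 1.073402 = 209.6139
Value of long forward = (F − K)·e^(−rT) = (209.6139 − 190.38) · e^(−0.0850·10/12)
= 19.2339 × 0.931617 = 17.92
Short position value = −(long value) = -R$17.92

-R$17.92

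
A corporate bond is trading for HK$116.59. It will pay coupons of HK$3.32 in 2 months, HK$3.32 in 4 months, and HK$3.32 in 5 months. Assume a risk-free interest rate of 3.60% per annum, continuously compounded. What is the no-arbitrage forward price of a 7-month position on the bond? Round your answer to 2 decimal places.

HK$109.00

PV(coupons) I = 3.32·e^(−0.0360·2/12) + 3.32·e^(−0.0360·4/12) + 3.32·e^(−0.0360·5/12)
I = 3.3001 + 3.2804 + 3.2706 = 9.8511
F = (S − I)·e^(rT) = (116.59 − 9.8511) · e^(0.0360·7/12)
= 106.7389 · e^0.021000 = 106.7389 × 1.021222 = HK$109.00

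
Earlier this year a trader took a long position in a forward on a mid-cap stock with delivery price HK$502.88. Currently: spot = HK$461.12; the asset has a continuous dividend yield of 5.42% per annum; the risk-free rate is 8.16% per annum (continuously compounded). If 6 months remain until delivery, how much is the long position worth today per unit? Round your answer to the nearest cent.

-HK$33.98

Current fair forward for the remaining 6 months: F = S·e^((r − q)·T), (r − q) = 0.0816 − 0.0542 = 0.0274
F = 461.12 · e^(0.0274 × 6/12) = 461.12 × 1.013794 = 467.4807
Value of long forward = (F − K)·e^(−rT) = (467.4807 − 502.88) · e^(−0.0816·6/12)
= -35.3993 × 0.960021 = -33.98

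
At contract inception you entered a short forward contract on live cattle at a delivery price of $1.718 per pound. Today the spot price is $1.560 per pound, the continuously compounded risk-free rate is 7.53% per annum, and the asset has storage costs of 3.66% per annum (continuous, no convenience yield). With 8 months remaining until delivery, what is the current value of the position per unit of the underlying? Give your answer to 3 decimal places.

Current fair forward for the remaining 8 months: F = S·e^((r + u)·T), (r + u) = 0.0753 + 0.0366 = 0.1119
F = 1.560 · e^(0.1119 × 8/12) = 1.560 × 1.077453 = 1.6808
Value of long forward = (F − K)·e^(−rT) = (1.6808 − 1.718) · e^(−0.0753·8/12)
= -0.0372 × 0.951039 = -0.035
Short position value = −(long value) = $0.035

$0.035 per pound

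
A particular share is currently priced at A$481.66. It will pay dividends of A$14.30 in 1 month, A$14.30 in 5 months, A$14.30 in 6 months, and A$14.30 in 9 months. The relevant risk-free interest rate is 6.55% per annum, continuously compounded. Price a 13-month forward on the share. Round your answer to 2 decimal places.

PV(dividends) I = 14.30·e^(−0.0655·1/12) + 14.30·e^(−0.0655·5/12) + 14.30·e^(−0.0655·6/12) + 14.30·e^(−0.0655·9/12)
I = 14.2222 + 13.9150 + 13.8393 + 13.6145 = 55.5910
F = (S − I)·e^(rT) = (481.66 − 55.5910) · e^(0.0655·13/12)
= 426.0690 · e^0.070958 = 426.0690 × 1.073536 = A$457.40

A$457.40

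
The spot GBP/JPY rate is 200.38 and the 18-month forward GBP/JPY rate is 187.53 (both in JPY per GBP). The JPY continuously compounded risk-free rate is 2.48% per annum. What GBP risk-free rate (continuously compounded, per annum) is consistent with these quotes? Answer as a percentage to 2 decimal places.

F = S·e^((r_JPY − r_GBP)T) ⇒ r_GBP = r_JPY − ln(F/S)/T
ln(187.53/200.38) = -0.066277; /(18/12) = -0.044185
r_GBP = 0.0248 + 0.044185 = 0.068985
r_GBP = 6.90%

6.90%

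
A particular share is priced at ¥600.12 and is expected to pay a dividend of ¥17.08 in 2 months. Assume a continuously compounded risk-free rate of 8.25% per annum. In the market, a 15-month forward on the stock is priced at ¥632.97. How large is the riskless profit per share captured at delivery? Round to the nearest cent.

¥13.66 per share

PV(dividends) I = 17.08·e^(−0.0825·2/12) = 16.8468
Fair forward F* = (S − I)·e^(rT) = (600.12 − 16.8468)·e^0.103125 = 583.2732 × 1.108630 = 646.6342
Market ¥632.97 < fair 646.6342: forward underpriced → reverse cash-and-carry (short the stock, invest proceeds at r, pay the dividends, go long the forward).
Profit at T = |F_mkt − F*| = |632.97 − 646.6342| = ¥13.66 per share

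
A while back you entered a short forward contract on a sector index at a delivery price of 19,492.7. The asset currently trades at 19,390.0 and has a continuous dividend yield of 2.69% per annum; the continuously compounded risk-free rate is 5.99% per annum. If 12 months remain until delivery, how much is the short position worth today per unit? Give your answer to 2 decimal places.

Current fair forward for the remaining 12 months: F = S·e^((r − q)·T), (r − q) = 0.0599 − 0.0269 = 0.0330
F = 19390.0 · e^(0.0330 × 12/12) = 19390.0 × 1.03355054 = 20040.5450
Value of long forward = (F − K)·e^(−rT) = (20040.5450 − 19492.7) · e^(−0.0599·12/12)
= 547.8450 × 0.94185871 = 515.99
Short position value = −(long value) = -515.99

-515.99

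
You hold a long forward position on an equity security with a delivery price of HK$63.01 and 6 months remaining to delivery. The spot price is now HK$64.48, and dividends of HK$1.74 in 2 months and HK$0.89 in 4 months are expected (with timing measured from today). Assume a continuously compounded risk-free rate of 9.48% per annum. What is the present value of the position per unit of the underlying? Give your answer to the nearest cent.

HK$1.81

PV(remaining dividends) I = 1.74·e^(−0.0948·2/12) + 0.89·e^(−0.0948·4/12) = 2.5750
Current forward F = (S − I)·e^(rT) = (64.48 − 2.5750)·e^(0.0948·6/12) = 61.9050 × 1.048541 = 64.9099
Value (long) = (F − K)·e^(−rT) = (64.9099 − 63.01) × 0.953706 = 1.8119
Value = HK$1.81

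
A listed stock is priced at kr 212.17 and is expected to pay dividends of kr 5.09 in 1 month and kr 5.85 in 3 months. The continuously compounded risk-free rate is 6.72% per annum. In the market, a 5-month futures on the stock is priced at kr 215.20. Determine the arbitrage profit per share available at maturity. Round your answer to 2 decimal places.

kr 8.13 per share

PV(dividends) I = 5.09·e^(−0.0672·1/12) + 5.85·e^(−0.0672·3/12) = 10.8141
Fair futures F* = (S − I)·e^(rT) = (212.17 − 10.8141)·e^0.028000 = 201.3559 × 1.028396 = 207.0736
Market kr 215.20 > fair 207.0736: forward overpriced → cash-and-carry (borrow at r, buy the stock and collect the dividends, short the forward).
Profit at T = |F_mkt − F*| = |215.20 − 207.0736| = kr 8.13 per share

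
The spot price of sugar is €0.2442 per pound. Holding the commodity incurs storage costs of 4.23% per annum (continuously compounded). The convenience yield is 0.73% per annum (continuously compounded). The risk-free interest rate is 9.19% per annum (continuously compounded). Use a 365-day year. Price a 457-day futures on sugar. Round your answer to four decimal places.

Net carry = r + u − y = 0.0919 + 0.0423 − 0.0073 = 0.1269
F = S·e^((r+u−y)T) = 0.2442 · e^(0.1269 × 457/365) = 0.2442 · e^0.158886
= 0.2442 × 1.172204 = €0.2863 per pound

€0.2863 per pound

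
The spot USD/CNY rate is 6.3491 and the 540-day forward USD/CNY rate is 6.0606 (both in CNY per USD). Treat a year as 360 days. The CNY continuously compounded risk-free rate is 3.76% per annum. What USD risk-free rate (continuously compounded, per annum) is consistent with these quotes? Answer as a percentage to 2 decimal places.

6.86%

F = S·e^((r_CNY − r_USD)T) ⇒ r_USD = r_CNY − ln(F/S)/T
ln(6.0606/6.3491) = -0.046504; /(540/360) = -0.031003
r_USD = 0.0376 + 0.031003 = 0.068603
r_USD = 6.86%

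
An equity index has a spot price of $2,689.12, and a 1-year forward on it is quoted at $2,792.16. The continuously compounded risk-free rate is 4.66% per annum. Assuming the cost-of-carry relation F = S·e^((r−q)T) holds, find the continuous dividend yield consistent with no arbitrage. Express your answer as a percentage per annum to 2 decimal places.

From F = S·e^((r−q)T): (r − q) = ln(F/S)/T
ln(2792.16/2689.12) = ln(1.038317) = 0.037601
(r − q) = 0.037601 / (1) = 0.037601
q = r − ln(F/S)/T = 0.0466 − 0.037601 = 0.008999
q = 0.90%

0.90%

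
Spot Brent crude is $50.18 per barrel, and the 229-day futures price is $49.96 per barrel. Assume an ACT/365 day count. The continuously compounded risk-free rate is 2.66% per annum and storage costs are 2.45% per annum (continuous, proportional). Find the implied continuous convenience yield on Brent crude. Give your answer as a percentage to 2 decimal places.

F = S·e^((r+u−y)T) ⇒ (r+u−y) = ln(F/S)/T
ln(49.96/50.18) = -0.004394; /T ⇒ -0.007004
y = r + u − ln(F/S)/T = 0.0266 + 0.0245 + 0.007004 = 0.058104
y = 5.81%

5.81%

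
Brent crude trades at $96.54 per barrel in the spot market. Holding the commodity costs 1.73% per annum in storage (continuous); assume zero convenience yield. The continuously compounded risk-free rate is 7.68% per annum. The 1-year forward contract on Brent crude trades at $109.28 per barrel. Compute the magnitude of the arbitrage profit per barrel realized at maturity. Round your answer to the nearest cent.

$3.21 per barrel

Fair forward: F* = S·e^(carry·T), with carry = (r + u) = 0.0768 + 0.0173 = 0.0941
F* = 96.54 · e^(0.0941 × 1) = 96.54 · e^0.094100 = 96.54 × 1.098670 = $106.0656
Market $109.28 > fair $106.0656: forward overpriced → cash-and-carry (buy spot, short the forward).
At maturity, profit = |F_mkt − F*| = |109.28 − 106.0656| = $3.21 per barrel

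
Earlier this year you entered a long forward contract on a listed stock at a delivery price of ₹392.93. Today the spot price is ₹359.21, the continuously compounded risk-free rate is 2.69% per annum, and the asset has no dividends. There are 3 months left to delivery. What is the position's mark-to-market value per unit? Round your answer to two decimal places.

-₹31.09

Current fair forward for the remaining 3 months: F = S·e^(r·T), r = 0.0269
F = 359.21 · e^(0.0269 × 3/12) = 359.21 × 1.006748 = 361.6339
Value of long forward = (F − K)·e^(−rT) = (361.6339 − 392.93) · e^(−0.0269·3/12)
= -31.2961 × 0.993298 = -31.09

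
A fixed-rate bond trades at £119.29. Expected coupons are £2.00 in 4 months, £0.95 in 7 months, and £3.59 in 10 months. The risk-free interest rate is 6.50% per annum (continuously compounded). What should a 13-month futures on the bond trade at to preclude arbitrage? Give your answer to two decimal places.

PV(coupons) I = 2.00·e^(−0.0650·4/12) + 0.95·e^(−0.0650·7/12) + 3.59·e^(−0.0650·10/12)
I = 1.9571 + 0.9147 + 3.4007 = 6.2725
F = (S − I)·e^(rT) = (119.29 − 6.2725) · e^(0.0650·13/12)
= 113.0175 · e^0.070417 = 113.0175 × 1.072956 = £121.26

£121.26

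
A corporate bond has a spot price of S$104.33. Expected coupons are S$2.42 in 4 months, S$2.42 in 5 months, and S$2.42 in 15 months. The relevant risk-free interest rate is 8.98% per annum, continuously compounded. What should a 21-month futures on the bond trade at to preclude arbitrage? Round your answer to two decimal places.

S$114.08

PV(coupons) I = 2.42·e^(−0.0898·4/12) + 2.42·e^(−0.0898·5/12) + 2.42·e^(−0.0898·15/12)
I = 2.3486 + 2.3311 + 2.1630 = 6.8427
F = (S − I)·e^(rT) = (104.33 − 6.8427) · e^(0.0898·21/12)
= 97.4873 · e^0.157150 = 97.4873 × 1.170171 = S$114.08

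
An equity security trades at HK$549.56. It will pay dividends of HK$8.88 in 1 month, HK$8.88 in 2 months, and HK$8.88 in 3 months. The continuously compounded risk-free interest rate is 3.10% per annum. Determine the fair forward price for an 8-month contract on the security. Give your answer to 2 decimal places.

PV(dividends) I = 8.88·e^(−0.0310·1/12) + 8.88·e^(−0.0310·2/12) + 8.88·e^(−0.0310·3/12)
I = 8.8571 + 8.8342 + 8.8114 = 26.5027
F = (S − I)·e^(rT) = (549.56 − 26.5027) · e^(0.0310·8/12)
= 523.0573 · e^0.020667 = 523.0573 × 1.020882 = HK$533.98

HK$533.98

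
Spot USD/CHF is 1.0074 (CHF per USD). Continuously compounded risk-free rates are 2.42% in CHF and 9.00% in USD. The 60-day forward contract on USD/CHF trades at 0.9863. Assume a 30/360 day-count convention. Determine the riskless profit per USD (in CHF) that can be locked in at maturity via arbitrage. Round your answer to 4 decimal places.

0.0101 per USD (in CHF)

Fair forward: F* = S·e^(carry·T), with carry = (r_CHF − r_USD) = 0.0242 − 0.0900 = -0.0658
F* = 1.0074 · e^(-0.0658 × 60/360) = 1.0074 · e^-0.010967 = 1.0074 × 0.989093 = 0.9964
Market 0.9863 < fair 0.9964: forward underpriced → reverse cash-and-carry (short spot, go long the forward).
At maturity, profit = |F_mkt − F*| = |0.9863 − 0.9964| = 0.0101 per USD (in CHF)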